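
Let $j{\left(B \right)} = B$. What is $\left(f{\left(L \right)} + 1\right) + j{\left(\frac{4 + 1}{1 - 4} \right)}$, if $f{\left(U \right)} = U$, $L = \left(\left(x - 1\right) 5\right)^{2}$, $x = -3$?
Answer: $\frac{1198}{3} \approx 399.33$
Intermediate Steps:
$L = 400$ ($L = \left(\left(-3 - 1\right) 5\right)^{2} = \left(\left(-4\right) 5\right)^{2} = \left(-20\right)^{2} = 400$)
$\left(f{\left(L \right)} + 1\right) + j{\left(\frac{4 + 1}{1 - 4} \right)} = \left(400 + 1\right) + \frac{4 + 1}{1 - 4} = 401 + \frac{5}{-3} = 401 + 5 \left(- \frac{1}{3}\right) = 401 - \frac{5}{3} = \frac{1198}{3}$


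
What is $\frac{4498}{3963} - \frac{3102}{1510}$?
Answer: $- \frac{2750623}{2992065} \approx -0.91931$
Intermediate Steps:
$\frac{4498}{3963} - \frac{3102}{1510} = 4498 \cdot \frac{1}{3963} - \frac{1551}{755} = \frac{4498}{3963} - \frac{1551}{755} = - \frac{2750623}{2992065}$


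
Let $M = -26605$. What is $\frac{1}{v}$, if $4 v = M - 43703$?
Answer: $- \frac{1}{17577} \approx -5.6893 \cdot 10^{-5}$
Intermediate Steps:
$v = -17577$ ($v = \frac{-26605 - 43703}{4} = \frac{1}{4} \left(-70308\right) = -17577$)
$\frac{1}{v} = \frac{1}{-17577} = - \frac{1}{17577}$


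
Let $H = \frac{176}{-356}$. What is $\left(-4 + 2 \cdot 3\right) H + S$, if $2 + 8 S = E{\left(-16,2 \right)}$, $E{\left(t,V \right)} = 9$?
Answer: $- \frac{81}{712} \approx -0.11376$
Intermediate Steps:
$S = \frac{7}{8}$ ($S = - \frac{1}{4} + \frac{1}{8} \cdot 9 = - \frac{1}{4} + \frac{9}{8} = \frac{7}{8} \approx 0.875$)
$H = - \frac{44}{89}$ ($H = 176 \left(- \frac{1}{356}\right) = - \frac{44}{89} \approx -0.49438$)
$\left(-4 + 2 \cdot 3\right) H + S = \left(-4 + 2 \cdot 3\right) \left(- \frac{44}{89}\right) + \frac{7}{8} = \left(-4 + 6\right) \left(- \frac{44}{89}\right) + \frac{7}{8} = 2 \left(- \frac{44}{89}\right) + \frac{7}{8} = - \frac{88}{89} + \frac{7}{8} = - \frac{81}{712}$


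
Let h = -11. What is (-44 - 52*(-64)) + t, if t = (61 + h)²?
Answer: 5784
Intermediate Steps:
t = 2500 (t = (61 - 11)² = 50² = 2500)
(-44 - 52*(-64)) + t = (-44 - 52*(-64)) + 2500 = (-44 + 3328) + 2500 = 3284 + 2500 = 5784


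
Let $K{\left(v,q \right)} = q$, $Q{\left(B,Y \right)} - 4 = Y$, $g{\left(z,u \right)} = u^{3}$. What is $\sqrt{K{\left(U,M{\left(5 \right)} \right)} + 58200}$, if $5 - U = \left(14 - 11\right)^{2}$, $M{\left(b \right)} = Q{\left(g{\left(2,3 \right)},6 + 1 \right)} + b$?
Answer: $2 \sqrt{14554} \approx 241.28$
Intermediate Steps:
$Q{\left(B,Y \right)} = 4 + Y$
$M{\left(b \right)} = 11 + b$ ($M{\left(b \right)} = \left(4 + \left(6 + 1\right)\right) + b = \left(4 + 7\right) + b = 11 + b$)
$U = -4$ ($U = 5 - \left(14 - 11\right)^{2} = 5 - 3^{2} = 5 - 9 = -4$)
$\sqrt{K{\left(U,M{\left(5 \right)} \right)} + 58200} = \sqrt{\left(11 + 5\right) + 58200} = \sqrt{16 + 58200} = \sqrt{58216} = 2 \sqrt{14554}$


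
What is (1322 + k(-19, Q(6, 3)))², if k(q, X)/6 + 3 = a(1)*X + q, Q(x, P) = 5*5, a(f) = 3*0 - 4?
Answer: 348100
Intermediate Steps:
a(f) = -4 (a(f) = 0 - 4 = -4)
Q(x, P) = 25
k(q, X) = -18 - 24*X + 6*q (k(q, X) = -18 + 6*(-4*X + q) = -18 + 6*(q - 4*X) = -18 + (-24*X + 6*q) = -18 - 24*X + 6*q)
(1322 + k(-19, Q(6, 3)))² = (1322 + (-18 - 24*25 + 6*(-19)))² = (1322 + (-18 - 600 - 114))² = (1322 - 732)² = 590² = 348100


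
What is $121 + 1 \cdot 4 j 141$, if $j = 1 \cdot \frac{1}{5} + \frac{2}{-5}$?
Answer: $\frac{41}{5} \approx 8.2$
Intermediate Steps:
$j = - \frac{1}{5}$ ($j = 1 \cdot \frac{1}{5} + 2 \left(- \frac{1}{5}\right) = \frac{1}{5} - \frac{2}{5} = - \frac{1}{5} \approx -0.2$)
$121 + 1 \cdot 4 j 141 = 121 + 1 \cdot 4 \left(- \frac{1}{5}\right) 141 = 121 + 4 \left(- \frac{1}{5}\right) 141 = 121 - \frac{564}{5} = \frac{41}{5}$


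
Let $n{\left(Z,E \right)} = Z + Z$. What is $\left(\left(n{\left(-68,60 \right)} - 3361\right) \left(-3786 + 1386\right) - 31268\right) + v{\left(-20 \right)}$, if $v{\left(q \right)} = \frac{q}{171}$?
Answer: $\frac{1429821952}{171} \approx 8.3615 \cdot 10^{6}$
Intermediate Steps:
$n{\left(Z,E \right)} = 2 Z$
$v{\left(q \right)} = \frac{q}{171}$ ($v{\left(q \right)} = q \frac{1}{171} = \frac{q}{171}$)
$\left(\left(n{\left(-68,60 \right)} - 3361\right) \left(-3786 + 1386\right) - 31268\right) + v{\left(-20 \right)} = \left(\left(2 \left(-68\right) - 3361\right) \left(-3786 + 1386\right) - 31268\right) + \frac{1}{171} \left(-20\right) = \left(\left(-136 - 3361\right) \left(-2400\right) - 31268\right) - \frac{20}{171} = \left(\left(-3497\right) \left(-2400\right) - 31268\right) - \frac{20}{171} = \left(8392800 - 31268\right) - \frac{20}{171} = 8361532 - \frac{20}{171} = \frac{1429821952}{171}$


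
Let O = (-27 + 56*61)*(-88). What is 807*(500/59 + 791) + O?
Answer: 20469695/59 ≈ 3.4694e+5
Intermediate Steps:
O = -298232 (O = (-27 + 3416)*(-88) = 3389*(-88) = -298232)
807*(500/59 + 791) + O = 807*(500/59 + 791) - 298232 = 807*(47169/59) - 298232 = 38065383/59 - 298232 = 20469695/59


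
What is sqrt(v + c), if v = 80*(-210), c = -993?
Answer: 3*I*sqrt(1977) ≈ 133.39*I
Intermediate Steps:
v = -16800
sqrt(v + c) = sqrt(-16800 - 993) = sqrt(-17793) = 3*I*sqrt(1977)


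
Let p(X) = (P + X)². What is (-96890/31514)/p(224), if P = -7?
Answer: -48445/741981373 ≈ -6.5291e-5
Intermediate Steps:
p(X) = (-7 + X)²
(-96890/31514)/p(224) = (-96890/31514)/((-7 + 224)²) = (-96890*1/31514)/(217²) = -48445/15757/47089 = -48445/15757*1/47089 = -48445/741981373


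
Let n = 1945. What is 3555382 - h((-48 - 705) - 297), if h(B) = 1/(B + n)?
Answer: 3182066889/895 ≈ 3.5554e+6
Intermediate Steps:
h(B) = 1/(1945 + B) (h(B) = 1/(B + 1945) = 1/(1945 + B))
3555382 - h((-48 - 705) - 297) = 3555382 - 1/(1945 + ((-48 - 705) - 297)) = 3555382 - 1/(1945 + (-753 - 297)) = 3555382 - 1/(1945 - 1050) = 3555382 - 1/895 = 3182066889/895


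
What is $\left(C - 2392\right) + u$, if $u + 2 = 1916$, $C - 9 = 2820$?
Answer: $2351$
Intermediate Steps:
$C = 2829$ ($C = 9 + 2820 = 2829$)
$u = 1914$ ($u = -2 + 1916 = 1914$)
$\left(C - 2392\right) + u = \left(2829 - 2392\right) + 1914 = 437 + 1914 = 2351$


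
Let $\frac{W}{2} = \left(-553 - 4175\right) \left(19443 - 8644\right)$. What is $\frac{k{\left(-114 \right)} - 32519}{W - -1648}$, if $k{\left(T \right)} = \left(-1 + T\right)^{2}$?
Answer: $\frac{9647}{51056848} \approx 0.00018895$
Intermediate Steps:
$W = -102115344$ ($W = 2 \left(-553 - 4175\right) \left(19443 - 8644\right) = 2 \left(\left(-4728\right) 10799\right) = 2 \left(-51057672\right) = -102115344$)
$\frac{k{\left(-114 \right)} - 32519}{W - -1648} = \frac{\left(-1 - 114\right)^{2} - 32519}{-102115344 - -1648} = \frac{\left(-115\right)^{2} - 32519}{-102115344 + 1648} = \frac{13225 - 32519}{-102113696} = \left(-19294\right) \left(- \frac{1}{102113696}\right) = \frac{9647}{51056848}$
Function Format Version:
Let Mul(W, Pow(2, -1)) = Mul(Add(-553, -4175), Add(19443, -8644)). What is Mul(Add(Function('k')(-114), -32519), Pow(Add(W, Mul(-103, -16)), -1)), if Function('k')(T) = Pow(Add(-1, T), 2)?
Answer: Rational(9647, 51056848) ≈ 0.00018895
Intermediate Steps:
W = -102115344 (W = Mul(2, Mul(Add(-553, -4175), Add(19443, -8644))) = Mul(2, Mul(-4728, 10799)) = Mul(2, -51057672) = -102115344)
Mul(Add(Function('k')(-114), -32519), Pow(Add(W, Mul(-103, -16)), -1)) = Mul(Add(Pow(Add(-1, -114), 2), -32519), Pow(Add(-102115344, Mul(-103, -16)), -1)) = Mul(Add(Pow(-115, 2), -32519), Pow(Add(-102115344, 1648), -1)) = Mul(Add(13225, -32519), Pow(-102113696, -1)) = Mul(-19294, Rational(-1, 102113696)) = Rational(9647, 51056848)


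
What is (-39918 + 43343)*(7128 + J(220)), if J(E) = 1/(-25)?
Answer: 24413263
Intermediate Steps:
J(E) = -1/25
(-39918 + 43343)*(7128 + J(220)) = (-39918 + 43343)*(7128 - 1/25) = 3425*(178199/25) = 24413263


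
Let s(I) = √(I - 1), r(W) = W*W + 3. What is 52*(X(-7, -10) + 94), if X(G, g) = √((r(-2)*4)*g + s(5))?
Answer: 4888 + 52*I*√278 ≈ 4888.0 + 867.01*I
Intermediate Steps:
r(W) = 3 + W² (r(W) = W² + 3 = 3 + W²)
s(I) = √(-1 + I)
X(G, g) = √(2 + 28*g) (X(G, g) = √(((3 + (-2)²)*4)*g + √(-1 + 5)) = √(((3 + 4)*4)*g + √4) = √((7*4)*g + 2) = √(28*g + 2) = √(2 + 28*g))
52*(X(-7, -10) + 94) = 52*(√(2 + 28*(-10)) + 94) = 52*(√(2 - 280) + 94) = 52*(√(-278) + 94) = 52*(I*√278 + 94) = 52*(94 + I*√278) = 4888 + 52*I*√278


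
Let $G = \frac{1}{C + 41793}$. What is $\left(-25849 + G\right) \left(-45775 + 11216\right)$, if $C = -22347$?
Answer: $\frac{2481630706861}{2778} \approx 8.9332 \cdot 10^{8}$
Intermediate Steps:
$G = \frac{1}{19446}$ ($G = \frac{1}{-22347 + 41793} = \frac{1}{19446} \approx 5.1424 \cdot 10^{-5}$)
$\left(-25849 + G\right) \left(-45775 + 11216\right) = \left(-25849 + \frac{1}{19446}\right) \left(-45775 + 11216\right) = \left(- \frac{502659653}{19446}\right) \left(-34559\right) = \frac{2481630706861}{2778}$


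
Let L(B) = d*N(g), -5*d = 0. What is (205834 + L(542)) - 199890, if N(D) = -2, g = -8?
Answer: 5944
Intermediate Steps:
d = 0 (d = -⅕*0 = 0)
L(B) = 0 (L(B) = 0*(-2) = 0)
(205834 + L(542)) - 199890 = (205834 + 0) - 199890 = 205834 - 199890 = 5944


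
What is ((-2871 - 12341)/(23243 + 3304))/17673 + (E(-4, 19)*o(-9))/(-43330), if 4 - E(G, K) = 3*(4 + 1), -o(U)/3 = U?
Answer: 138682907947/20328925126230 ≈ 0.0068220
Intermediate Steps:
o(U) = -3*U
E(G, K) = -11 (E(G, K) = 4 - 3*(4 + 1) = 4 - 3*5 = 4 - 1*15 = 4 - 15 = -11)
((-2871 - 12341)/(23243 + 3304))/17673 + (E(-4, 19)*o(-9))/(-43330) = ((-2871 - 12341)/(23243 + 3304))/17673 - (-33)*(-9)/(-43330) = -15212/26547*(1/17673) - 11*27*(-1/43330) = -15212*1/26547*(1/17673) - 297*(-1/43330) = -15212/26547*1/17673 + 297/43330 = -15212/469165131 + 297/43330 = 138682907947/20328925126230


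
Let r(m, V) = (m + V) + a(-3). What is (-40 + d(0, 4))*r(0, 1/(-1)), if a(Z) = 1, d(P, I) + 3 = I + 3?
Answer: 0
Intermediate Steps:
d(P, I) = I (d(P, I) = -3 + (I + 3) = -3 + (3 + I) = I)
r(m, V) = 1 + V + m (r(m, V) = (m + V) + 1 = (V + m) + 1 = 1 + V + m)
(-40 + d(0, 4))*r(0, 1/(-1)) = (-40 + 4)*(1 + 1/(-1) + 0) = -36*(1 - 1 + 0) = -36*0 = 0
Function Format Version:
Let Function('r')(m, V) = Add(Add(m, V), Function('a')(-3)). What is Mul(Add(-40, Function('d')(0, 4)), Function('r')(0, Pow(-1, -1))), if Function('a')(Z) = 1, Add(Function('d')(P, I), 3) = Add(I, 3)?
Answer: 0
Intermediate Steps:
Function('d')(P, I) = I (Function('d')(P, I) = Add(-3, Add(I, 3)) = Add(-3, Add(3, I)) = I)
Function('r')(m, V) = Add(1, V, m) (Function('r')(m, V) = Add(Add(m, V), 1) = Add(Add(V, m), 1) = Add(1, V, m))
Mul(Add(-40, Function('d')(0, 4)), Function('r')(0, Pow(-1, -1))) = Mul(Add(-40, 4), Add(1, Pow(-1, -1), 0)) = Mul(-36, Add(1, -1, 0)) = Mul(-36, 0) = 0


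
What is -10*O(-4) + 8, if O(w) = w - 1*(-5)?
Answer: -2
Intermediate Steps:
O(w) = 5 + w (O(w) = w + 5 = 5 + w)
-10*O(-4) + 8 = -10*(5 - 4) + 8 = -10*1 + 8 = -10 + 8 = -2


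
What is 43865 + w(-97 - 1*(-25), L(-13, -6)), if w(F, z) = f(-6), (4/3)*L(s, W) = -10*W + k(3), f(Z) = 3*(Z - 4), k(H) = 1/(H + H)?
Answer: 43835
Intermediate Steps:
k(H) = 1/(2*H)
f(Z) = -12 + 3*Z (f(Z) = 3*(-4 + Z) = -12 + 3*Z)
L(s, W) = 1/8 - 15*W/2 (L(s, W) = 3*(-10*W + (1/2)/3)/4 = 3*(-10*W + (1/2)*(1/3))/4 = 3*(-10*W + 1/6)/4 = 3*(1/6 - 10*W)/4 = 1/8 - 15*W/2)
w(F, z) = -30 (w(F, z) = -12 + 3*(-6) = -12 - 18 = -30)
43865 + w(-97 - 1*(-25), L(-13, -6)) = 43865 - 30 = 43835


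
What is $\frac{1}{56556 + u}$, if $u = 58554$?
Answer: $\frac{1}{115110} \approx 8.6873 \cdot 10^{-6}$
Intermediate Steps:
$\frac{1}{56556 + u} = \frac{1}{56556 + 58554} = \frac{1}{115110}$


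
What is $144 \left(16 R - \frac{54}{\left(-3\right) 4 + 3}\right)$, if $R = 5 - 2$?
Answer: $7776$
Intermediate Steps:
$R = 3$ ($R = 5 - 2 = 3$)
$144 \left(16 R - \frac{54}{\left(-3\right) 4 + 3}\right) = 144 \left(16 \cdot 3 - \frac{54}{\left(-3\right) 4 + 3}\right) = 144 \left(48 - \frac{54}{-12 + 3}\right) = 144 \left(48 - \frac{54}{-9}\right) = 144 \left(48 - -6\right) = 144 \left(48 + 6\right) = 144 \cdot 54 = 7776$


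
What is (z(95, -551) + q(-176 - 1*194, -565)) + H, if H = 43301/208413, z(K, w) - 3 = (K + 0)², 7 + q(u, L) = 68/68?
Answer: 1880345387/208413 ≈ 9022.2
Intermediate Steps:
q(u, L) = -6 (q(u, L) = -7 + 68/68 = -7 + 68*(1/68) = -7 + 1 = -6)
z(K, w) = 3 + K² (z(K, w) = 3 + (K + 0)² = 3 + K²)
H = 43301/208413 (H = 43301*(1/208413) = 43301/208413 ≈ 0.20777)
(z(95, -551) + q(-176 - 1*194, -565)) + H = ((3 + 95²) - 6) + 43301/208413 = ((3 + 9025) - 6) + 43301/208413 = (9028 - 6) + 43301/208413 = 9022 + 43301/208413 = 1880345387/208413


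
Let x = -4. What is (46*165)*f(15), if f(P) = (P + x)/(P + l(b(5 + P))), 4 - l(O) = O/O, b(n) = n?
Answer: 13915/3 ≈ 4638.3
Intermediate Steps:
l(O) = 3 (l(O) = 4 - O/O = 4 - 1*1 = 4 - 1 = 3)
f(P) = (-4 + P)/(3 + P) (f(P) = (P - 4)/(P + 3) = (-4 + P)/(3 + P))
(46*165)*f(15) = (46*165)*((-4 + 15)/(3 + 15)) = 7590*(11/18) = 13915/3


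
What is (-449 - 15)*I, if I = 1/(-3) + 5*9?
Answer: -62176/3 ≈ -20725.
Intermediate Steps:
I = 134/3 (I = -⅓ + 45 = 134/3 ≈ 44.667)
(-449 - 15)*I = (-449 - 15)*(134/3) = -464*134/3 = -62176/3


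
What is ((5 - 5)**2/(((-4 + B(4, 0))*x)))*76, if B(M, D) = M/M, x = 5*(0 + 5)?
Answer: 0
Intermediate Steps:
x = 25 (x = 5*5 = 25)
B(M, D) = 1
((5 - 5)**2/(((-4 + B(4, 0))*x)))*76 = ((5 - 5)**2/(((-4 + 1)*25)))*76 = (0**2/((-3*25)))*76 = (0/(-75))*76 = (0*(-1/75))*76 = 0*76 = 0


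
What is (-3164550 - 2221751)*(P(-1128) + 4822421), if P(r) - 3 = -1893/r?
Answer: -9766613631078555/376 ≈ -2.5975e+13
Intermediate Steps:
P(r) = 3 - 1893/r
(-3164550 - 2221751)*(P(-1128) + 4822421) = (-3164550 - 2221751)*((3 - 1893/(-1128)) + 4822421) = -5386301*((3 - 1893*(-1/1128)) + 4822421) = -5386301*((3 + 631/376) + 4822421) = -5386301*(1759/376 + 4822421) = -5386301*1813232055/376 = -9766613631078555/376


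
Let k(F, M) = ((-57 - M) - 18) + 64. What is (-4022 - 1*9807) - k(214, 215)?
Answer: -13603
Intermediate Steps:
k(F, M) = -11 - M (k(F, M) = (-75 - M) + 64 = -11 - M)
(-4022 - 1*9807) - k(214, 215) = (-4022 - 1*9807) - (-11 - 1*215) = (-4022 - 9807) - (-11 - 215) = -13829 - 1*(-226) = -13829 + 226 = -13603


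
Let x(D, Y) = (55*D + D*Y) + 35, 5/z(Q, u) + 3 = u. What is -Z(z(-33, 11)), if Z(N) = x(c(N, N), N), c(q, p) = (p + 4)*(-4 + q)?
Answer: 426635/512 ≈ 833.27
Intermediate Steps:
z(Q, u) = 5/(-3 + u)
c(q, p) = (-4 + q)*(4 + p) (c(q, p) = (4 + p)*(-4 + q) = (-4 + q)*(4 + p))
x(D, Y) = 35 + 55*D + D*Y
Z(N) = -845 + 55*N² + N*(-16 + N²) (Z(N) = 35 + 55*(-16 - 4*N + 4*N + N*N) + (-16 - 4*N + 4*N + N*N)*N = 35 + 55*(-16 - 4*N + 4*N + N²) + (-16 - 4*N + 4*N + N²)*N = 35 + 55*(-16 + N²) + (-16 + N²)*N = 35 + (-880 + 55*N²) + N*(-16 + N²) = -845 + 55*N² + N*(-16 + N²))
-Z(z(-33, 11)) = -(-845 + 55*(5/(-3 + 11))² + (5/(-3 + 11))*(-16 + (5/(-3 + 11))²)) = -(-845 + 55*(5/8)² + (5/8)*(-16 + (5/8)²)) = -(-845 + 55*(5*(⅛))² + (5*(⅛))*(-16 + (5*(⅛))²)) = -(-845 + 55*(5/8)² + 5*(-16 + (5/8)²)/8) = -(-845 + 55*(25/64) + 5*(-16 + 25/64)/8) = -(-845 + 1375/64 + (5/8)*(-999/64)) = -(-845 + 1375/64 - 4995/512) = -1*(-426635/512) = 426635/512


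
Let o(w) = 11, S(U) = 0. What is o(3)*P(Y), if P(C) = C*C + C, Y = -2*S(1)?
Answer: 0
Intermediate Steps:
Y = 0 (Y = -2*0 = 0)
P(C) = C + C² (P(C) = C² + C = C + C²)
o(3)*P(Y) = 11*(0*(1 + 0)) = 11*(0*1) = 11*0 = 0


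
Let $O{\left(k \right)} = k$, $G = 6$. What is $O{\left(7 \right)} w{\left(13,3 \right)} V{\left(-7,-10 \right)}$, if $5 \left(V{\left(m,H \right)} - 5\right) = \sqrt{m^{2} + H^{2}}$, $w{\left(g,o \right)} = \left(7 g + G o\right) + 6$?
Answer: $4025 + 161 \sqrt{149} \approx 5990.3$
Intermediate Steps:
$w{\left(g,o \right)} = 6 + 6 o + 7 g$ ($w{\left(g,o \right)} = \left(7 g + 6 o\right) + 6 = \left(6 o + 7 g\right) + 6 = 6 + 6 o + 7 g$)
$V{\left(m,H \right)} = 5 + \frac{\sqrt{H^{2} + m^{2}}}{5}$ ($V{\left(m,H \right)} = 5 + \frac{\sqrt{m^{2} + H^{2}}}{5} = 5 + \frac{\sqrt{H^{2} + m^{2}}}{5}$)
$O{\left(7 \right)} w{\left(13,3 \right)} V{\left(-7,-10 \right)} = 7 \left(6 + 6 \cdot 3 + 7 \cdot 13\right) \left(5 + \frac{\sqrt{\left(-10\right)^{2} + \left(-7\right)^{2}}}{5}\right) = 7 \left(6 + 18 + 91\right) \left(5 + \frac{\sqrt{100 + 49}}{5}\right) = 7 \cdot 115 \left(5 + \frac{\sqrt{149}}{5}\right) = 805 \left(5 + \frac{\sqrt{149}}{5}\right) = 4025 + 161 \sqrt{149}$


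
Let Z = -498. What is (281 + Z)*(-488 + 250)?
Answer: 51646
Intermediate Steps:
(281 + Z)*(-488 + 250) = (281 - 498)*(-488 + 250) = -217*(-238) = 51646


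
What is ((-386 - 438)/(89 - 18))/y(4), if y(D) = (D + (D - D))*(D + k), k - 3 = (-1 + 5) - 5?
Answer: -103/213 ≈ -0.48357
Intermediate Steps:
k = 2 (k = 3 + ((-1 + 5) - 5) = 3 + (4 - 5) = 3 - 1 = 2)
y(D) = D*(2 + D) (y(D) = (D + (D - D))*(D + 2) = (D + 0)*(2 + D) = D*(2 + D))
((-386 - 438)/(89 - 18))/y(4) = ((-386 - 438)/(89 - 18))/((4*(2 + 4))) = (-824/71)/((4*6)) = -824*1/71/24 = -824/71*1/24 = -103/213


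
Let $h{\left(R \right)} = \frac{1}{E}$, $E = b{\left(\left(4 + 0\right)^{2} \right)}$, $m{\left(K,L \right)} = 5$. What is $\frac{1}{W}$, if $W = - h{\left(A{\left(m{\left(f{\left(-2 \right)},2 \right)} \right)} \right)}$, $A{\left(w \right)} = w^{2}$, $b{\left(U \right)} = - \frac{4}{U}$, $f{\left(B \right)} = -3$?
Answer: $\frac{1}{4} \approx 0.25$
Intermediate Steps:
$E = - \frac{1}{4}$ ($E = - \frac{4}{\left(4 + 0\right)^{2}} = - \frac{4}{4^{2}} = - \frac{4}{16} = \left(-4\right) \frac{1}{16} = - \frac{1}{4} \approx -0.25$)
$h{\left(R \right)} = -4$ ($h{\left(R \right)} = \frac{1}{- \frac{1}{4}} = -4$)
$W = 4$ ($W = \left(-1\right) \left(-4\right) = 4$)
$\frac{1}{W} = \frac{1}{4}$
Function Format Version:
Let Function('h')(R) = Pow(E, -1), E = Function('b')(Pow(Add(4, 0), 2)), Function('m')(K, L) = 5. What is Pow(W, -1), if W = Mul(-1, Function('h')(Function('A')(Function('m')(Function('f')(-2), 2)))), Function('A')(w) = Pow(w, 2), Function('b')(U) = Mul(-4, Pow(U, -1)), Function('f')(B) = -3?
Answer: Rational(1, 4) ≈ 0.25000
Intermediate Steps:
E = Rational(-1, 4) (E = Mul(-4, Pow(Pow(Add(4, 0), 2), -1)) = Mul(-4, Pow(Pow(4, 2), -1)) = Mul(-4, Pow(16, -1)) = Mul(-4, Rational(1, 16)) = Rational(-1, 4) ≈ -0.25000)
Function('h')(R) = -4 (Function('h')(R) = Pow(Rational(-1, 4), -1) = -4)
W = 4 (W = Mul(-1, -4) = 4)
Pow(W, -1) = Pow(4, -1) = Rational(1, 4)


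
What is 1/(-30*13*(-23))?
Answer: 1/8970 ≈ 0.00011148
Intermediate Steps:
1/(-30*13*(-23)) = 1/(-390*(-23)) = 1/8970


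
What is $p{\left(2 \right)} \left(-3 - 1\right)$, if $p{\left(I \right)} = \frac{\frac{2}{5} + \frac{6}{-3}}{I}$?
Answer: $\frac{16}{5} \approx 3.2$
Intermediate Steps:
$p{\left(I \right)} = - \frac{8}{5 I}$ ($p{\left(I \right)} = \frac{2 \cdot \frac{1}{5} + 6 \left(- \frac{1}{3}\right)}{I} = \frac{\frac{2}{5} - 2}{I} = - \frac{8}{5 I}$)
$p{\left(2 \right)} \left(-3 - 1\right) = - \frac{8}{5 \cdot 2} \left(-3 - 1\right) = \left(- \frac{8}{5}\right) \frac{1}{2} \left(-3 - 1\right) = \left(- \frac{4}{5}\right) \left(-4\right) = \frac{16}{5}$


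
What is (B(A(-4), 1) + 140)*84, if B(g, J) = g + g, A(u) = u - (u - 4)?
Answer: 12432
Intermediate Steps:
A(u) = 4 (A(u) = u - (-4 + u) = u + (4 - u) = 4)
B(g, J) = 2*g
(B(A(-4), 1) + 140)*84 = (2*4 + 140)*84 = (8 + 140)*84 = 148*84 = 12432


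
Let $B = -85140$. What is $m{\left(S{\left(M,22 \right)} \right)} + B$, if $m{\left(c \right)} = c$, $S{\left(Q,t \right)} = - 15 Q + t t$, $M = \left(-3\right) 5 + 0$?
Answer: $-84431$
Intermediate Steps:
$M = -15$ ($M = -15 + 0 = -15$)
$S{\left(Q,t \right)} = t^{2} - 15 Q$ ($S{\left(Q,t \right)} = - 15 Q + t^{2} = t^{2} - 15 Q$)
$m{\left(S{\left(M,22 \right)} \right)} + B = \left(22^{2} - -225\right) - 85140 = \left(484 + 225\right) - 85140 = 709 - 85140 = -84431$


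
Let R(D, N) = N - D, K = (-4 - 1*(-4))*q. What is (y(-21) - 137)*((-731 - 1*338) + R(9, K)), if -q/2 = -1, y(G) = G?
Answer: 170324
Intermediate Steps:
q = 2 (q = -2*(-1) = 2)
K = 0 (K = (-4 - 1*(-4))*2 = (-4 + 4)*2 = 0*2 = 0)
(y(-21) - 137)*((-731 - 1*338) + R(9, K)) = (-21 - 137)*((-731 - 1*338) + (0 - 1*9)) = -158*((-731 - 338) + (0 - 9)) = -158*(-1069 - 9) = -158*(-1078) = 170324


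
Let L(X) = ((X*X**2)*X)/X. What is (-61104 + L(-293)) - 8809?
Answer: -25223670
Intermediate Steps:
L(X) = X**3 (L(X) = (X**3*X)/X = X**4/X = X**3)
(-61104 + L(-293)) - 8809 = (-61104 + (-293)**3) - 8809 = (-61104 - 25153757) - 8809 = -25214861 - 8809 = -25223670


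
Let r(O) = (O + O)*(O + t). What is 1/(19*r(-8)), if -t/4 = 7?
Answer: 1/10944 ≈ 9.1374e-5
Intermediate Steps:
t = -28 (t = -4*7 = -28)
r(O) = 2*O*(-28 + O) (r(O) = (O + O)*(O - 28) = (2*O)*(-28 + O) = 2*O*(-28 + O))
1/(19*r(-8)) = 1/(19*(2*(-8)*(-28 - 8))) = 1/(19*(2*(-8)*(-36))) = 1/(19*576) = 1/10944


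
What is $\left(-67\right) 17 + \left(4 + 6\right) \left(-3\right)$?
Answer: $-1169$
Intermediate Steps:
$\left(-67\right) 17 + \left(4 + 6\right) \left(-3\right) = -1139 + 10 \left(-3\right) = -1139 - 30 = -1169$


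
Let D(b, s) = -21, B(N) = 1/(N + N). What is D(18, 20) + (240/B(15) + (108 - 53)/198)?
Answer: 129227/18 ≈ 7179.3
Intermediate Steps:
B(N) = 1/(2*N)
D(18, 20) + (240/B(15) + (108 - 53)/198) = -21 + (240/(((1/2)/15)) + (108 - 53)/198) = -21 + (240/(((1/2)*(1/15))) + 55*(1/198)) = -21 + (240/(1/30) + 5/18) = -21 + (240*30 + 5/18) = -21 + (7200 + 5/18) = -21 + 129605/18 = 129227/18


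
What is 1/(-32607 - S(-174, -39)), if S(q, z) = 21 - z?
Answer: -1/32667 ≈ -3.0612e-5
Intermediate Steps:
1/(-32607 - S(-174, -39)) = 1/(-32607 - (21 - 1*(-39))) = 1/(-32607 - (21 + 39)) = 1/(-32607 - 1*60) = 1/(-32607 - 60) = 1/(-32667) = -1/32667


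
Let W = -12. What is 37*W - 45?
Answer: -489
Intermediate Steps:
37*W - 45 = 37*(-12) - 45 = -444 - 45 = -489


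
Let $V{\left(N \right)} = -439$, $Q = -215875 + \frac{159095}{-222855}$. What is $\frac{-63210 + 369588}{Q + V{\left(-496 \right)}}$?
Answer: $- \frac{13655573838}{9641363113} \approx -1.4164$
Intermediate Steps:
$Q = - \frac{9621796444}{44571}$ ($Q = -215875 + 159095 \left(- \frac{1}{222855}\right) = -215875 - \frac{31819}{44571} = - \frac{9621796444}{44571} \approx -2.1588 \cdot 10^{5}$)
$\frac{-63210 + 369588}{Q + V{\left(-496 \right)}} = \frac{-63210 + 369588}{- \frac{9621796444}{44571} - 439} = \frac{306378}{- \frac{9641363113}{44571}} = 306378 \left(- \frac{44571}{9641363113}\right) = - \frac{13655573838}{9641363113}$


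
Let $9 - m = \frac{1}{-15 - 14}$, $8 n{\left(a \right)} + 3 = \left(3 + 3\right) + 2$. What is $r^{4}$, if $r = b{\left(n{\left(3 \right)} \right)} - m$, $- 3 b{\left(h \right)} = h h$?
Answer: $\frac{6780601645622063281}{961162694885376} \approx 7054.6$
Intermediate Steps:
$n{\left(a \right)} = \frac{5}{8}$ ($n{\left(a \right)} = - \frac{3}{8} + \frac{\left(3 + 3\right) + 2}{8} = - \frac{3}{8} + \frac{6 + 2}{8} = - \frac{3}{8} + \frac{1}{8} \cdot 8 = - \frac{3}{8} + 1 = \frac{5}{8}$)
$b{\left(h \right)} = - \frac{h^{2}}{3}$ ($b{\left(h \right)} = - \frac{h h}{3} = - \frac{h^{2}}{3}$)
$m = \frac{262}{29}$ ($m = 9 - \frac{1}{-15 - 14} = 9 - \frac{1}{-29} = 9 - - \frac{1}{29} = 9 + \frac{1}{29} = \frac{262}{29} \approx 9.0345$)
$r = - \frac{51029}{5568}$ ($r = - \frac{\left(\frac{5}{8}\right)^{2}}{3} - \frac{262}{29} = \left(- \frac{1}{3}\right) \frac{25}{64} - \frac{262}{29} = - \frac{25}{192} - \frac{262}{29} = - \frac{51029}{5568} \approx -9.1647$)
$r^{4} = \left(- \frac{51029}{5568}\right)^{4} = \frac{6780601645622063281}{961162694885376}$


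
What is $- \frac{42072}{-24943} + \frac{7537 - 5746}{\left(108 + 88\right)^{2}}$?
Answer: $\frac{1660910865}{958210288} \approx 1.7333$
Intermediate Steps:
$- \frac{42072}{-24943} + \frac{7537 - 5746}{\left(108 + 88\right)^{2}} = \left(-42072\right) \left(- \frac{1}{24943}\right) + \frac{1791}{196^{2}} = \frac{42072}{24943} + \frac{1791}{38416} = \frac{1660910865}{958210288}$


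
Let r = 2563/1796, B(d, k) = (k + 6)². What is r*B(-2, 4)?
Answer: 64075/449 ≈ 142.71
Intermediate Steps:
B(d, k) = (6 + k)²
r = 2563/1796 (r = 2563*(1/1796) = 2563/1796 ≈ 1.4271)
r*B(-2, 4) = 2563*(6 + 4)²/1796 = (2563/1796)*10² = (2563/1796)*100 = 64075/449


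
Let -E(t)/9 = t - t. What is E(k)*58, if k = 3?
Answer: 0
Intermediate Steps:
E(t) = 0 (E(t) = -9*(t - t) = -9*0 = 0)
E(k)*58 = 0*58 = 0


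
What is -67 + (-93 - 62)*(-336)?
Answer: 52013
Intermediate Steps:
-67 + (-93 - 62)*(-336) = -67 - 155*(-336) = -67 + 52080 = 52013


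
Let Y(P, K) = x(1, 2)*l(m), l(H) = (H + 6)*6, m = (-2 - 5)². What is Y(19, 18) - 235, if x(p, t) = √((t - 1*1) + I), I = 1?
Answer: -235 + 330*√2 ≈ 231.69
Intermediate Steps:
m = 49 (m = (-7)² = 49)
l(H) = 36 + 6*H (l(H) = (6 + H)*6 = 36 + 6*H)
x(p, t) = √t (x(p, t) = √((t - 1*1) + 1) = √((t - 1) + 1) = √((-1 + t) + 1) = √t)
Y(P, K) = 330*√2 (Y(P, K) = √2*(36 + 6*49) = √2*(36 + 294) = √2*330 = 330*√2)
Y(19, 18) - 235 = 330*√2 - 235 = -235 + 330*√2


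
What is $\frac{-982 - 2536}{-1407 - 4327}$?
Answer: $\frac{1759}{2867} \approx 0.61353$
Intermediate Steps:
$\frac{-982 - 2536}{-1407 - 4327} = - \frac{3518}{-5734} = \left(-3518\right) \left(- \frac{1}{5734}\right) = \frac{1759}{2867}$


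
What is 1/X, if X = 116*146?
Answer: 1/16936 ≈ 5.9046e-5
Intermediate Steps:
X = 16936
1/X = 1/16936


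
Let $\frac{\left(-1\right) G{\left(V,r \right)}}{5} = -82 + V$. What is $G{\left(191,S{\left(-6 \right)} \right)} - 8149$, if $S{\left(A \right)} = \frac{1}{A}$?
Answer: $-8694$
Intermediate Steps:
$G{\left(V,r \right)} = 410 - 5 V$ ($G{\left(V,r \right)} = - 5 \left(-82 + V\right) = 410 - 5 V$)
$G{\left(191,S{\left(-6 \right)} \right)} - 8149 = \left(410 - 955\right) - 8149 = -545 - 8149 = -8694$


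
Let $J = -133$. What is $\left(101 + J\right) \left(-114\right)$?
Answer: $3648$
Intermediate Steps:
$\left(101 + J\right) \left(-114\right) = \left(101 - 133\right) \left(-114\right) = \left(-32\right) \left(-114\right) = 3648$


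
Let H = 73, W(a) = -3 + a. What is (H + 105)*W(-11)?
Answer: -2492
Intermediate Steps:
(H + 105)*W(-11) = (73 + 105)*(-3 - 11) = 178*(-14) = -2492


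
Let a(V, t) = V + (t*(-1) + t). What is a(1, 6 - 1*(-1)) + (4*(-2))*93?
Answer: -743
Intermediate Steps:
a(V, t) = V (a(V, t) = V + (-t + t) = V + 0 = V)
a(1, 6 - 1*(-1)) + (4*(-2))*93 = 1 + (4*(-2))*93 = 1 - 8*93 = 1 - 744 = -743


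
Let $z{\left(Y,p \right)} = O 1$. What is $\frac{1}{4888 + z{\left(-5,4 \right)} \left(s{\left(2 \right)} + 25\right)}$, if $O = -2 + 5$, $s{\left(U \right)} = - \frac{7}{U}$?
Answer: $\frac{2}{9905} \approx 0.00020192$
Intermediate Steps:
$O = 3$
$z{\left(Y,p \right)} = 3$ ($z{\left(Y,p \right)} = 3 \cdot 1 = 3$)
$\frac{1}{4888 + z{\left(-5,4 \right)} \left(s{\left(2 \right)} + 25\right)} = \frac{1}{4888 + 3 \left(- \frac{7}{2} + 25\right)} = \frac{1}{4888 + 3 \cdot \frac{43}{2}} = \frac{1}{4888 + \frac{129}{2}} = \frac{1}{\frac{9905}{2}} = \frac{2}{9905}$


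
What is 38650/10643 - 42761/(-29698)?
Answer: 1602933023/316075814 ≈ 5.0714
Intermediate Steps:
38650/10643 - 42761/(-29698) = 38650*(1/10643) - 42761*(-1/29698) = 38650/10643 + 42761/29698 = 1602933023/316075814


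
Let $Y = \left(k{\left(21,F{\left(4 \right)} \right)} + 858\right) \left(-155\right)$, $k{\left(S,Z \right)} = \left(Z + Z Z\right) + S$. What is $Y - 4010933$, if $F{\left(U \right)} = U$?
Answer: $-4150278$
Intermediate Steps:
$k{\left(S,Z \right)} = S + Z + Z^{2}$ ($k{\left(S,Z \right)} = \left(Z + Z^{2}\right) + S = S + Z + Z^{2}$)
$Y = -139345$ ($Y = \left(\left(21 + 4 + 4^{2}\right) + 858\right) \left(-155\right) = \left(\left(21 + 4 + 16\right) + 858\right) \left(-155\right) = \left(41 + 858\right) \left(-155\right) = 899 \left(-155\right) = -139345$)
$Y - 4010933 = -139345 - 4010933 = -4150278$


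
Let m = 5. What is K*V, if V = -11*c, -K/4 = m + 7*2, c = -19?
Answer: -15884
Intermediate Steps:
K = -76 (K = -4*(5 + 7*2) = -4*(5 + 14) = -4*19 = -76)
V = 209 (V = -11*(-19) = 209)
K*V = -76*209 = -15884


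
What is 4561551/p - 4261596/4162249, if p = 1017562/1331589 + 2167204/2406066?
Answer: 5305254565240879059423/1936337455278772 ≈ 2.7398e+6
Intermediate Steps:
p = 3256499596/1955977423 (p = 1017562*(1/1331589) + 2167204*(1/2406066) = 145366/190227 + 83354/92541 = 3256499596/1955977423 ≈ 1.6649)
4561551/p - 4261596/4162249 = 4561551/(3256499596/1955977423) - 4261596/4162249 = 4561551*(1955977423/3256499596) - 4261596*1/4162249 = 8922290769863073/3256499596 - 4261596/4162249 = 5305254565240879059423/1936337455278772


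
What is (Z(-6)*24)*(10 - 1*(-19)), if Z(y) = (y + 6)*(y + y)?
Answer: 0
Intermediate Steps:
Z(y) = 2*y*(6 + y) (Z(y) = (6 + y)*(2*y) = 2*y*(6 + y))
(Z(-6)*24)*(10 - 1*(-19)) = ((2*(-6)*(6 - 6))*24)*(10 - 1*(-19)) = ((2*(-6)*0)*24)*(10 + 19) = (0*24)*29 = 0*29 = 0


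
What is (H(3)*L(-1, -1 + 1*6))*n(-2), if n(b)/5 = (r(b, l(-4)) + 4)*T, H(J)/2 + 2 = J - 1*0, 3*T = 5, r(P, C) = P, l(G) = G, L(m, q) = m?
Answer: -100/3 ≈ -33.333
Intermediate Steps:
T = 5/3 (T = (⅓)*5 = 5/3 ≈ 1.6667)
H(J) = -4 + 2*J (H(J) = -4 + 2*(J - 1*0) = -4 + 2*(J + 0) = -4 + 2*J)
n(b) = 100/3 + 25*b/3 (n(b) = 5*((b + 4)*(5/3)) = 5*((4 + b)*(5/3)) = 5*(20/3 + 5*b/3) = 100/3 + 25*b/3)
(H(3)*L(-1, -1 + 1*6))*n(-2) = ((-4 + 2*3)*(-1))*(100/3 + (25/3)*(-2)) = ((-4 + 6)*(-1))*(100/3 - 50/3) = (2*(-1))*(50/3) = -2*50/3 = -100/3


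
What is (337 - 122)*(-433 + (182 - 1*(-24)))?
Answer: -48805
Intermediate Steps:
(337 - 122)*(-433 + (182 - 1*(-24))) = 215*(-433 + (182 + 24)) = 215*(-433 + 206) = 215*(-227) = -48805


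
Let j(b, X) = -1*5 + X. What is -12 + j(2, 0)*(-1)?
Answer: -7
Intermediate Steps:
j(b, X) = -5 + X
-12 + j(2, 0)*(-1) = -12 + (-5 + 0)*(-1) = -12 - 5*(-1) = -12 + 5 = -7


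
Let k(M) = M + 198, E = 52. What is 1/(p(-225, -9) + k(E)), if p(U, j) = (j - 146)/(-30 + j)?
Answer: 39/9905 ≈ 0.0039374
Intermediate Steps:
k(M) = 198 + M
p(U, j) = (-146 + j)/(-30 + j)
1/(p(-225, -9) + k(E)) = 1/((-146 - 9)/(-30 - 9) + (198 + 52)) = 1/(-155/(-39) + 250) = 1/(-1/39*(-155) + 250) = 1/(155/39 + 250) = 1/(9905/39) = 39/9905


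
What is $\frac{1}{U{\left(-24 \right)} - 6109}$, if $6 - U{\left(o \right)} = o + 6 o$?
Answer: $- \frac{1}{5935} \approx -0.00016849$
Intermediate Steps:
$U{\left(o \right)} = 6 - 7 o$ ($U{\left(o \right)} = 6 - \left(o + 6 o\right) = 6 - 7 o$)
$\frac{1}{U{\left(-24 \right)} - 6109} = \frac{1}{\left(6 - -168\right) - 6109} = \frac{1}{\left(6 + 168\right) - 6109} = \frac{1}{174 - 6109} = \frac{1}{-5935} = - \frac{1}{5935}$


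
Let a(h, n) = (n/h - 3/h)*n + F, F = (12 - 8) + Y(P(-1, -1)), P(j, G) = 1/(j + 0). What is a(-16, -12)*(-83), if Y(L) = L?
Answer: 2739/4 ≈ 684.75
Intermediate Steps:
P(j, G) = 1/j
F = 3 (F = (12 - 8) + 1/(-1) = 4 - 1 = 3)
a(h, n) = 3 + n*(-3/h + n/h) (a(h, n) = (n/h - 3/h)*n + 3 = (-3/h + n/h)*n + 3 = n*(-3/h + n/h) + 3 = 3 + n*(-3/h + n/h))
a(-16, -12)*(-83) = (((-12)² - 3*(-12) + 3*(-16))/(-16))*(-83) = -(144 + 36 - 48)/16*(-83) = -1/16*132*(-83) = -33/4*(-83) = 2739/4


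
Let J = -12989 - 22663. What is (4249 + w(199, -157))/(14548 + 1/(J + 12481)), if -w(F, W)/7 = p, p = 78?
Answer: 85802213/337091707 ≈ 0.25454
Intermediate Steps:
J = -35652
w(F, W) = -546 (w(F, W) = -7*78 = -546)
(4249 + w(199, -157))/(14548 + 1/(J + 12481)) = (4249 - 546)/(14548 + 1/(-35652 + 12481)) = 3703/(14548 + 1/(-23171)) = 3703/(14548 - 1/23171) = 3703/(337091707/23171) = 3703*(23171/337091707) = 85802213/337091707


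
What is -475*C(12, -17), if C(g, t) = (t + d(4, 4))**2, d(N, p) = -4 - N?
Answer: -296875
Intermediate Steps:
C(g, t) = (-8 + t)**2 (C(g, t) = (t + (-4 - 1*4))**2 = (t + (-4 - 4))**2 = (t - 8)**2 = (-8 + t)**2)
-475*C(12, -17) = -475*(-8 - 17)**2 = -475*(-25)**2 = -475*625 = -296875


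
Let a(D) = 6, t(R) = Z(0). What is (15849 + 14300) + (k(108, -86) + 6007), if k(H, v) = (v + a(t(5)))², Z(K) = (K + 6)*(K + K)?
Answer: 42556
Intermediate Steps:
Z(K) = 2*K*(6 + K) (Z(K) = (6 + K)*(2*K) = 2*K*(6 + K))
t(R) = 0 (t(R) = 2*0*(6 + 0) = 2*0*6 = 0)
k(H, v) = (6 + v)² (k(H, v) = (v + 6)² = (6 + v)²)
(15849 + 14300) + (k(108, -86) + 6007) = (15849 + 14300) + ((6 - 86)² + 6007) = 30149 + ((-80)² + 6007) = 30149 + (6400 + 6007) = 30149 + 12407 = 42556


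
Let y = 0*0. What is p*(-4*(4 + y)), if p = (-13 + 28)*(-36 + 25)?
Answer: 2640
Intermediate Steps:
y = 0
p = -165 (p = 15*(-11) = -165)
p*(-4*(4 + y)) = -(-660)*(4 + 0) = -(-660)*4 = -165*(-16) = 2640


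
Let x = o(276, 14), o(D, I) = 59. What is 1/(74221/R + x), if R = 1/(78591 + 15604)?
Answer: 1/6991247154 ≈ 1.4304e-10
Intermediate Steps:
x = 59
R = 1/94195 ≈ 1.0616e-5
1/(74221/R + x) = 1/(74221/(1/94195) + 59) = 1/(74221*94195 + 59) = 1/(6991247095 + 59) = 1/6991247154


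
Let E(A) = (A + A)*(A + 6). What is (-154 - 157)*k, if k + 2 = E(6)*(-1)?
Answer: 45406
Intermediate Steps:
E(A) = 2*A*(6 + A) (E(A) = (2*A)*(6 + A) = 2*A*(6 + A))
k = -146 (k = -2 + (2*6*(6 + 6))*(-1) = -2 + (2*6*12)*(-1) = -2 + 144*(-1) = -2 - 144 = -146)
(-154 - 157)*k = (-154 - 157)*(-146) = -311*(-146) = 45406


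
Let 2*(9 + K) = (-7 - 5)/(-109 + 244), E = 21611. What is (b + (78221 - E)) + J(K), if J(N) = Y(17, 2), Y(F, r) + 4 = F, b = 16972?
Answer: 73595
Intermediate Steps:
K = -407/45 (K = -9 + ((-7 - 5)/(-109 + 244))/2 = -9 + (-12/135)/2 = -9 + (-12*1/135)/2 = -9 + (1/2)*(-4/45) = -9 - 2/45 = -407/45 ≈ -9.0444)
Y(F, r) = -4 + F
J(N) = 13 (J(N) = -4 + 17 = 13)
(b + (78221 - E)) + J(K) = (16972 + (78221 - 1*21611)) + 13 = (16972 + (78221 - 21611)) + 13 = (16972 + 56610) + 13 = 73582 + 13 = 73595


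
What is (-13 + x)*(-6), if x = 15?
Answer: -12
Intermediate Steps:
(-13 + x)*(-6) = (-13 + 15)*(-6) = 2*(-6) = -12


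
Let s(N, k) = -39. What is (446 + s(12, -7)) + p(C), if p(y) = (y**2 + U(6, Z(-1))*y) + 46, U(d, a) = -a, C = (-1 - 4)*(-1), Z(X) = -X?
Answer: 473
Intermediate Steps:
C = 5 (C = -5*(-1) = 5)
p(y) = 46 + y**2 - y (p(y) = (y**2 + (-(-1)*(-1))*y) + 46 = (y**2 + (-1*1)*y) + 46 = (y**2 - y) + 46 = 46 + y**2 - y)
(446 + s(12, -7)) + p(C) = (446 - 39) + (46 + 5**2 - 1*5) = 407 + (46 + 25 - 5) = 407 + 66 = 473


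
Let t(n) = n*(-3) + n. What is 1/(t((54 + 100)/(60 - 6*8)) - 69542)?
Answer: -3/208703 ≈ -1.4374e-5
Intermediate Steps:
t(n) = -2*n (t(n) = -3*n + n = -2*n)
1/(t((54 + 100)/(60 - 6*8)) - 69542) = 1/(-2*(54 + 100)/(60 - 6*8) - 69542) = 1/(-308/(60 - 48) - 69542) = 1/(-308/12 - 69542) = 1/(-2*77/6 - 69542) = 1/(-77/3 - 69542) = 1/(-208703/3) = -3/208703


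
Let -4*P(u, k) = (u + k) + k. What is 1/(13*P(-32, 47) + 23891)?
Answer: 2/47379 ≈ 4.2213e-5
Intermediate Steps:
P(u, k) = -k/2 - u/4 (P(u, k) = -((u + k) + k)/4 = -((k + u) + k)/4 = -(u + 2*k)/4 = -k/2 - u/4)
1/(13*P(-32, 47) + 23891) = 1/(13*(-1/2*47 - 1/4*(-32)) + 23891) = 1/(13*(-47/2 + 8) + 23891) = 1/(13*(-31/2) + 23891) = 1/(-403/2 + 23891) = 1/(47379/2) = 2/47379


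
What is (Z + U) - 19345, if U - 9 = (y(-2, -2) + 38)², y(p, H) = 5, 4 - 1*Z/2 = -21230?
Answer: 24981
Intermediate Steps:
Z = 42468 (Z = 8 - 2*(-21230) = 8 + 42460 = 42468)
U = 1858 (U = 9 + (5 + 38)² = 9 + 43² = 9 + 1849 = 1858)
(Z + U) - 19345 = (42468 + 1858) - 19345 = 44326 - 19345 = 24981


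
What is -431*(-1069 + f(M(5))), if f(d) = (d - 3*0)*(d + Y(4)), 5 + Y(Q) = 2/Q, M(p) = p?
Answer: 919323/2 ≈ 4.5966e+5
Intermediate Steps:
Y(Q) = -5 + 2/Q
f(d) = d*(-9/2 + d) (f(d) = (d - 3*0)*(d + (-5 + 2/4)) = (d + 0)*(d + (-5 + 2*(¼))) = d*(d + (-5 + ½)) = d*(d - 9/2) = d*(-9/2 + d))
-431*(-1069 + f(M(5))) = -431*(-1069 + (½)*5*(-9 + 2*5)) = -431*(-1069 + (½)*5*(-9 + 10)) = -431*(-1069 + (½)*5*1) = -431*(-1069 + 5/2) = -431*(-2133/2) = 919323/2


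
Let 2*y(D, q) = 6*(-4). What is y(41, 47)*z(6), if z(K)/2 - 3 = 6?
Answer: -216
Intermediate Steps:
y(D, q) = -12 (y(D, q) = (6*(-4))/2 = (1/2)*(-24) = -12)
z(K) = 18 (z(K) = 6 + 2*6 = 6 + 12 = 18)
y(41, 47)*z(6) = -12*18 = -216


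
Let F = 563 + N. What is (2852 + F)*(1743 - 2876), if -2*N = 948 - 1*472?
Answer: -3599541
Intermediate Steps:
N = -238 (N = -(948 - 1*472)/2 = -(948 - 472)/2 = -1/2*476 = -238)
F = 325 (F = 563 - 238 = 325)
(2852 + F)*(1743 - 2876) = (2852 + 325)*(1743 - 2876) = 3177*(-1133) = -3599541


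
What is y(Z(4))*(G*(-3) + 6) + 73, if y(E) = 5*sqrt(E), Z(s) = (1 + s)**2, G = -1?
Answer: 298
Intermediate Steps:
y(Z(4))*(G*(-3) + 6) + 73 = (5*sqrt((1 + 4)**2))*(-1*(-3) + 6) + 73 = (5*sqrt(5**2))*(3 + 6) + 73 = (5*sqrt(25))*9 + 73 = (5*5)*9 + 73 = 25*9 + 73 = 225 + 73 = 298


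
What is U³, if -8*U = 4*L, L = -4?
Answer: 8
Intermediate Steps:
U = 2 (U = -(-4)/2 = -⅛*(-16) = 2)
U³ = 2³ = 8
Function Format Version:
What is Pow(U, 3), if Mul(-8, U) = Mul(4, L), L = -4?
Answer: 8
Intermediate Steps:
U = 2 (U = Mul(Rational(-1, 8), Mul(4, -4)) = Mul(Rational(-1, 8), -16) = 2)
Pow(U, 3) = Pow(2, 3) = 8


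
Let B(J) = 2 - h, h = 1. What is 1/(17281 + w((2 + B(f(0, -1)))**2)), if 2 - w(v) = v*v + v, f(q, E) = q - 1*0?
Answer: 1/17193 ≈ 5.8163e-5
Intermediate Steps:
f(q, E) = q (f(q, E) = q + 0 = q)
B(J) = 1 (B(J) = 2 - 1*1 = 2 - 1 = 1)
w(v) = 2 - v - v**2 (w(v) = 2 - (v*v + v) = 2 - (v**2 + v) = 2 - (v + v**2) = 2 + (-v - v**2) = 2 - v - v**2)
1/(17281 + w((2 + B(f(0, -1)))**2)) = 1/(17281 + (2 - (2 + 1)**2 - ((2 + 1)**2)**2)) = 1/(17281 + (2 - 1*3**2 - (3**2)**2)) = 1/(17281 + (2 - 1*9 - 1*9**2)) = 1/(17281 + (2 - 9 - 1*81)) = 1/(17281 + (2 - 9 - 81)) = 1/(17281 - 88) = 1/17193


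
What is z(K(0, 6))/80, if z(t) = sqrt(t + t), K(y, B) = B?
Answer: sqrt(3)/40 ≈ 0.043301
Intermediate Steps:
z(t) = sqrt(2)*sqrt(t) (z(t) = sqrt(2*t) = sqrt(2)*sqrt(t))
z(K(0, 6))/80 = (sqrt(2)*sqrt(6))/80 = (2*sqrt(3))*(1/80) = sqrt(3)/40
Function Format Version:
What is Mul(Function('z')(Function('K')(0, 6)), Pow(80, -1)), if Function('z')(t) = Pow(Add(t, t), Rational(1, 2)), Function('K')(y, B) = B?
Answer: Mul(Rational(1, 40), Pow(3, Rational(1, 2))) ≈ 0.043301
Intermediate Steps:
Function('z')(t) = Mul(Pow(2, Rational(1, 2)), Pow(t, Rational(1, 2))) (Function('z')(t) = Pow(Mul(2, t), Rational(1, 2)) = Mul(Pow(2, Rational(1, 2)), Pow(t, Rational(1, 2))))
Mul(Function('z')(Function('K')(0, 6)), Pow(80, -1)) = Mul(Mul(Pow(2, Rational(1, 2)), Pow(6, Rational(1, 2))), Pow(80, -1)) = Mul(Mul(2, Pow(3, Rational(1, 2))), Rational(1, 80)) = Mul(Rational(1, 40), Pow(3, Rational(1, 2)))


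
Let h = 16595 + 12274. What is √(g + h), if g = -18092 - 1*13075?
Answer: I*√2298 ≈ 47.937*I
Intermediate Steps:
h = 28869
g = -31167 (g = -18092 - 13075 = -31167)
√(g + h) = √(-31167 + 28869) = √(-2298) = I*√2298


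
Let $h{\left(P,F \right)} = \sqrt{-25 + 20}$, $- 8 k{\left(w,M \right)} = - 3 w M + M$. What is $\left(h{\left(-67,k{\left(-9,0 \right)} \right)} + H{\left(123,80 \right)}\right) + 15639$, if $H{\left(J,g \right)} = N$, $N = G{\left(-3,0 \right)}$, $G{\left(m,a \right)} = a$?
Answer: $15639 + i \sqrt{5} \approx 15639.0 + 2.2361 i$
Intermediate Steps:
$k{\left(w,M \right)} = - \frac{M}{8} + \frac{3 M w}{8}$ ($k{\left(w,M \right)} = - \frac{- 3 w M + M}{8} = - \frac{- 3 M w + M}{8} = - \frac{M - 3 M w}{8} = - \frac{M}{8} + \frac{3 M w}{8}$)
$N = 0$
$H{\left(J,g \right)} = 0$
$h{\left(P,F \right)} = i \sqrt{5}$ ($h{\left(P,F \right)} = \sqrt{-5} = i \sqrt{5}$)
$\left(h{\left(-67,k{\left(-9,0 \right)} \right)} + H{\left(123,80 \right)}\right) + 15639 = \left(i \sqrt{5} + 0\right) + 15639 = i \sqrt{5} + 15639 = 15639 + i \sqrt{5}$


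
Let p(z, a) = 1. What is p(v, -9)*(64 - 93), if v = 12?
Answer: -29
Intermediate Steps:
p(v, -9)*(64 - 93) = 1*(64 - 93) = 1*(-29) = -29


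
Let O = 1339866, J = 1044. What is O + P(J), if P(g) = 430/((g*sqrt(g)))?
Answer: 1339866 + 215*sqrt(29)/90828 ≈ 1.3399e+6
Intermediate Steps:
P(g) = 430/g**(3/2) (P(g) = 430/(g**(3/2)) = 430/g**(3/2))
O + P(J) = 1339866 + 430/1044**(3/2) = 1339866 + 430*(sqrt(29)/181656) = 1339866 + 215*sqrt(29)/90828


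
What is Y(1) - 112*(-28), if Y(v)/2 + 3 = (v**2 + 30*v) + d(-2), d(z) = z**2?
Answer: 3200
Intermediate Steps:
Y(v) = 2 + 2*v**2 + 60*v (Y(v) = -6 + 2*((v**2 + 30*v) + (-2)**2) = -6 + 2*((v**2 + 30*v) + 4) = -6 + 2*(4 + v**2 + 30*v) = -6 + (8 + 2*v**2 + 60*v) = 2 + 2*v**2 + 60*v)
Y(1) - 112*(-28) = (2 + 2*1**2 + 60*1) - 112*(-28) = (2 + 2*1 + 60) + 3136 = (2 + 2 + 60) + 3136 = 64 + 3136 = 3200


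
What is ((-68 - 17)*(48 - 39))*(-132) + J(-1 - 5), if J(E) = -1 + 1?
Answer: 100980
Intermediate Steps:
J(E) = 0
((-68 - 17)*(48 - 39))*(-132) + J(-1 - 5) = ((-68 - 17)*(48 - 39))*(-132) + 0 = -85*9*(-132) + 0 = -765*(-132) + 0 = 100980 + 0 = 100980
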